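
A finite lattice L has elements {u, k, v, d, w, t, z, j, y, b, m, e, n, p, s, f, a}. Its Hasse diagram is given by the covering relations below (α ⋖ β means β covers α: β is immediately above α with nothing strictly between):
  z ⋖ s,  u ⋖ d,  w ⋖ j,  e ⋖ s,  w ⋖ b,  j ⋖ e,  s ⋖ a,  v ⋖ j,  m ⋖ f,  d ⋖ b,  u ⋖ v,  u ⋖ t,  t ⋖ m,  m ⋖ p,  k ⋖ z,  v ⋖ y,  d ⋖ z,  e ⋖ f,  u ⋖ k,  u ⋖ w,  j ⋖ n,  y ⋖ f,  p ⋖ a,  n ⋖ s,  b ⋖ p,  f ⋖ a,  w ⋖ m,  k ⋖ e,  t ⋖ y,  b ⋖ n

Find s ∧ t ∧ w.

Common lower bounds of {s, t, w}: u.
The greatest among these is u.

u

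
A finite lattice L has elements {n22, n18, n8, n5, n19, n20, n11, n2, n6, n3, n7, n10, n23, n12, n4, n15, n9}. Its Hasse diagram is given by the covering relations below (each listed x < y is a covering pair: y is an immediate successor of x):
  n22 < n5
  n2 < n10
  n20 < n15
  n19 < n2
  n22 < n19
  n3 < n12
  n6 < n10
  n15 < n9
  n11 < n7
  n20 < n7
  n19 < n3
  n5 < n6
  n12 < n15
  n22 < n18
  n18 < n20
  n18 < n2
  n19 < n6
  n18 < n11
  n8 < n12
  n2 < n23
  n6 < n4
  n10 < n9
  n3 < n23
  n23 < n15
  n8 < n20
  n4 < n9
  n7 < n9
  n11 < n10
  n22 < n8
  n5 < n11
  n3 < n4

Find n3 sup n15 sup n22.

Common upper bounds of {n3, n15, n22}: n15, n9.
The least among these is n15.

n15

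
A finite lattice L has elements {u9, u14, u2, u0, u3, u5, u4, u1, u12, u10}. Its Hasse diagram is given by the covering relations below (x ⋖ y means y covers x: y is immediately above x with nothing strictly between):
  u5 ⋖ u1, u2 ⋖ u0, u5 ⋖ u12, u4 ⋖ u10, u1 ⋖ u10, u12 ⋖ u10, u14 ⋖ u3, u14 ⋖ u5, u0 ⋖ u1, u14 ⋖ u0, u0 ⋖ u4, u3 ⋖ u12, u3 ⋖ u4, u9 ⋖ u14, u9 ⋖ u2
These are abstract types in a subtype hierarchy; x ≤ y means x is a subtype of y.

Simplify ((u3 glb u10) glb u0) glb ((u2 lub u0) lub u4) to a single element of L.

u14

u3 ∧ u10 = u3
u3 ∧ u0 = u14
u2 ∨ u0 = u0
u0 ∨ u4 = u4
u14 ∧ u4 = u14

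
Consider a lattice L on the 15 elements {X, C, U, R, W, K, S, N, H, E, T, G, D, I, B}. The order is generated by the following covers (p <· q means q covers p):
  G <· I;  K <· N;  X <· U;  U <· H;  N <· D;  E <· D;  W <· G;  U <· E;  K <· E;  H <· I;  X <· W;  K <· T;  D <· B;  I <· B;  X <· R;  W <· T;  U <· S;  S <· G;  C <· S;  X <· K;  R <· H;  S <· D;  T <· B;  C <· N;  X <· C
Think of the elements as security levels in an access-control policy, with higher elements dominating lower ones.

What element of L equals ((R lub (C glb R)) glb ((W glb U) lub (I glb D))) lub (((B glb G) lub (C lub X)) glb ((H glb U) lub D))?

C ∧ R = X
R ∨ X = R
W ∧ U = X
I ∧ D = S
X ∨ S = S
R ∧ S = X
B ∧ G = G
C ∨ X = C
G ∨ C = G
H ∧ U = U
U ∨ D = D
G ∧ D = S
X ∨ S = S

S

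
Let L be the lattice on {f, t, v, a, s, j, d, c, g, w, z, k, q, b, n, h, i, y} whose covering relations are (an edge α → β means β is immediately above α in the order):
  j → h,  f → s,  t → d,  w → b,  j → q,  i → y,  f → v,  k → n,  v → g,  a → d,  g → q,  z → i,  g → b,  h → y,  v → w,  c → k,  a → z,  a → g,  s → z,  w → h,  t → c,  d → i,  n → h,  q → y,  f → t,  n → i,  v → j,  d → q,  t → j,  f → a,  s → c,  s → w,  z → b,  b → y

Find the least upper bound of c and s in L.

Common upper bounds of {c, s}: c, h, i, k, n, y.
The least among these is c.

c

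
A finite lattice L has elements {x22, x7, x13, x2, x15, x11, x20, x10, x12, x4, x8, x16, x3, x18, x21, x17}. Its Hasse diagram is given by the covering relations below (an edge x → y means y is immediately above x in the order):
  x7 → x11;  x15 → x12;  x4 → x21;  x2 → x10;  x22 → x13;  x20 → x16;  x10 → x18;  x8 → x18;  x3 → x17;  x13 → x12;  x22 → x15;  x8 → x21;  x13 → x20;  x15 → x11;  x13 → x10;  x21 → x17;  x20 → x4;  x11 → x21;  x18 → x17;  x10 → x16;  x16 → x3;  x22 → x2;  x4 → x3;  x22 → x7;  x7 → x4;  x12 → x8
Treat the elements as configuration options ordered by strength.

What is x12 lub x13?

x12

Common upper bounds of {x12, x13}: x12, x17, x18, x21, x8.
The least among these is x12.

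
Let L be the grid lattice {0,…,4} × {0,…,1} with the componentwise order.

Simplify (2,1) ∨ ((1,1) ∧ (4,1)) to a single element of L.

(2,1)

(1,1) ∧ (4,1) = (1,1)
(2,1) ∨ (1,1) = (2,1)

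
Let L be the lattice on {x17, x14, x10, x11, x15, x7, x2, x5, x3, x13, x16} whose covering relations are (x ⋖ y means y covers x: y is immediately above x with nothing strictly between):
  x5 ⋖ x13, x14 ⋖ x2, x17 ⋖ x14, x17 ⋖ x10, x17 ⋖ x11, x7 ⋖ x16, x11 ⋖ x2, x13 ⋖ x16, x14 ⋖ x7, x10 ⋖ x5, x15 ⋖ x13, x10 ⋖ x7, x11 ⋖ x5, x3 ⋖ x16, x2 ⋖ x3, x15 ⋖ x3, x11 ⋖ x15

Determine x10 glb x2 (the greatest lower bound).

x17

Common lower bounds of {x10, x2}: x17.
The greatest among these is x17.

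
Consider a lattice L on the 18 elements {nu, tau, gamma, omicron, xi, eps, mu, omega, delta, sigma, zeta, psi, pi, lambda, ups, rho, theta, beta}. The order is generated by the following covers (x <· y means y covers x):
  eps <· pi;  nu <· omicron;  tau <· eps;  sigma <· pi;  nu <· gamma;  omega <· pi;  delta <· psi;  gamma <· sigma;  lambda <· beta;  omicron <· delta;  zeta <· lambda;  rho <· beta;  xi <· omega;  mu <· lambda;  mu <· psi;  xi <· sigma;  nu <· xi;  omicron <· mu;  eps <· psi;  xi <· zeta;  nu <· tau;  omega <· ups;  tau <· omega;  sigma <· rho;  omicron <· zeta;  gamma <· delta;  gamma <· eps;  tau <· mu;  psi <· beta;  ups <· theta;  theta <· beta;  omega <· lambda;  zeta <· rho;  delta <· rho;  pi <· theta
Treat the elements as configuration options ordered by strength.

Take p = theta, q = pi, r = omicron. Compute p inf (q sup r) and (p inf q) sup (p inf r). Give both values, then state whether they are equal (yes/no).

theta; pi; no

q sup r = beta, so p inf (q sup r) = theta inf beta = theta.
p inf q = pi and p inf r = nu, so (p inf q) sup (p inf r) = pi sup nu = pi.
Equal: no.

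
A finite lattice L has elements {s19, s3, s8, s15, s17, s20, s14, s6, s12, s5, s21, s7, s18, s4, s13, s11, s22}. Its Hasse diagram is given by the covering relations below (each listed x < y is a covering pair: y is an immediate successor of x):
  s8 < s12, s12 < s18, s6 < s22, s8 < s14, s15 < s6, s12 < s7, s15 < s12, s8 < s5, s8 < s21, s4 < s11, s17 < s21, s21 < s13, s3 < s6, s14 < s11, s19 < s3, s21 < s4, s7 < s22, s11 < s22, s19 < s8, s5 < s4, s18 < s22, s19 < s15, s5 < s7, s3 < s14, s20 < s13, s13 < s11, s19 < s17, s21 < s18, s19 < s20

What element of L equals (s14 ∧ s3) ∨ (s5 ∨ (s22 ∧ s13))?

s11

s14 ∧ s3 = s3
s22 ∧ s13 = s13
s5 ∨ s13 = s11
s3 ∨ s11 = s11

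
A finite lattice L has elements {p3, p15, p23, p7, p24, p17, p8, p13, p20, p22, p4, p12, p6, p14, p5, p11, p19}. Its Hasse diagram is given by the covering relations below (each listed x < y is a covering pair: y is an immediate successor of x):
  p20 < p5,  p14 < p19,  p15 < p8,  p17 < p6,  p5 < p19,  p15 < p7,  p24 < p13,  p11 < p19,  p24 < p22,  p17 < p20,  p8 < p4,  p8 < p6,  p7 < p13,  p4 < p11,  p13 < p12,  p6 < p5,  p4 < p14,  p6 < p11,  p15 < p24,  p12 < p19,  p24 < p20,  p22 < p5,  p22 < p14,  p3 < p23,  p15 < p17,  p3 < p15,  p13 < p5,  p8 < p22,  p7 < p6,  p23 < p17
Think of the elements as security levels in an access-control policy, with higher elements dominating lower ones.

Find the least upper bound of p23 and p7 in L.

Common upper bounds of {p23, p7}: p11, p19, p5, p6.
The least among these is p6.

p6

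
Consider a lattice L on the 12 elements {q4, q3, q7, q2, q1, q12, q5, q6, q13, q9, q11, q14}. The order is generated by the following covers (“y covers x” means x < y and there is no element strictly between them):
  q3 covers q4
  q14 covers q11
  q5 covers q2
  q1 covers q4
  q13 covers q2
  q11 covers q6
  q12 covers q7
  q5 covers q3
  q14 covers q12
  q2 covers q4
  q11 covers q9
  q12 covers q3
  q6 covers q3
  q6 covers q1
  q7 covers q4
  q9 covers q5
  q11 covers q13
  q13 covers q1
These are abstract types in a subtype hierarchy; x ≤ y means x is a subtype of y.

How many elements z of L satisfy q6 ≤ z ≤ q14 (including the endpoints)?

The interval [q6, q14] = {q11, q14, q6}, which has 3 elements.

3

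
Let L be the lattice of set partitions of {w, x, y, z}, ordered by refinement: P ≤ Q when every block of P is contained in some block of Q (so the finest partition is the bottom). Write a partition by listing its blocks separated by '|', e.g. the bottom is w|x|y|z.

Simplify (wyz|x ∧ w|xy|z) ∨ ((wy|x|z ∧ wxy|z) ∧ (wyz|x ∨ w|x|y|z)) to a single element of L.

wy|x|z

wyz|x ∧ w|xy|z = w|x|y|z
wy|x|z ∧ wxy|z = wy|x|z
wyz|x ∨ w|x|y|z = wyz|x
wy|x|z ∧ wyz|x = wy|x|z
w|x|y|z ∨ wy|x|z = wy|x|z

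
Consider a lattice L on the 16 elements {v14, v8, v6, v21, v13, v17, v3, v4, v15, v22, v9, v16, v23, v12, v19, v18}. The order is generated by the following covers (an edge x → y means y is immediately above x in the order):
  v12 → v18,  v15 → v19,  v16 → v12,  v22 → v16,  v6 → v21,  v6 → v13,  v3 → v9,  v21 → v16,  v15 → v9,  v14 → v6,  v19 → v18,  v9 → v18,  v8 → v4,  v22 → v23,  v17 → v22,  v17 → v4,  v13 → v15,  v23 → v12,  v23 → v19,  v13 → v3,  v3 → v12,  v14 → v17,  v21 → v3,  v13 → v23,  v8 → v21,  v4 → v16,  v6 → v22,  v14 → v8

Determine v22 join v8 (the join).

v16

Common upper bounds of {v22, v8}: v12, v16, v18.
The least among these is v16.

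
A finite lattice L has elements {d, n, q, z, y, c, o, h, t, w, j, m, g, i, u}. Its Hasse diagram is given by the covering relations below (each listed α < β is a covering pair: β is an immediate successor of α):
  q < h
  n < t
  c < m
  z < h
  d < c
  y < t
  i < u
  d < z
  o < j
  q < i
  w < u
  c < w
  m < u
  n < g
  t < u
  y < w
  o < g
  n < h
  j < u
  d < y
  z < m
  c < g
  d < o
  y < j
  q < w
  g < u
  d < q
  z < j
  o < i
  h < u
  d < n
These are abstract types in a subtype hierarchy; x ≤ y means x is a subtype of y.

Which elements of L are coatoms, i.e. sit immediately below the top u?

g, h, i, j, m, t, w

The coatoms are exactly the elements covered by u: g, h, i, j, m, t, w.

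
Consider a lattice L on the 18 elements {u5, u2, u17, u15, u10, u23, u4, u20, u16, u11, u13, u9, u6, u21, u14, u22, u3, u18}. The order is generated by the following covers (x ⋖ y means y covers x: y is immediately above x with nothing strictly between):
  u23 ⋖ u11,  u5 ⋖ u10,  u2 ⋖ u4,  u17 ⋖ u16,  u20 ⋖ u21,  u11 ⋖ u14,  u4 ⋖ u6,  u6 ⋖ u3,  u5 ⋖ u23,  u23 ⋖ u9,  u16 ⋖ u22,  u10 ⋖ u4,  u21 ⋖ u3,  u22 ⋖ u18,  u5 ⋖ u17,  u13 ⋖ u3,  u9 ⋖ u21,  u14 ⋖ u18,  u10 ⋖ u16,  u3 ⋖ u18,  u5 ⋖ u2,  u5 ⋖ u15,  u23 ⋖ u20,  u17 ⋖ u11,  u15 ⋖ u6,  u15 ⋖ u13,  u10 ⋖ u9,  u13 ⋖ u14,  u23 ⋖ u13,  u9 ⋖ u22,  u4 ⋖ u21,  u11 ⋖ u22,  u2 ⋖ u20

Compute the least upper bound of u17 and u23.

Common upper bounds of {u17, u23}: u11, u14, u18, u22.
The least among these is u11.

u11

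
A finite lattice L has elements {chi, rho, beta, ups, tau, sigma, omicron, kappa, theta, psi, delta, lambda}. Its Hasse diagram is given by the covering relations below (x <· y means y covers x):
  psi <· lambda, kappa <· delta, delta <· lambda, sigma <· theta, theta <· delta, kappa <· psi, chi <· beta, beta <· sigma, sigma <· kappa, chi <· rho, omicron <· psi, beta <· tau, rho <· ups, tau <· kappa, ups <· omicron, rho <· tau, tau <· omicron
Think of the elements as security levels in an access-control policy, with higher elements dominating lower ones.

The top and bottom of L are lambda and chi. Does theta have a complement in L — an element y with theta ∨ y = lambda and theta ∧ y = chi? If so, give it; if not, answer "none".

Need y with theta ∨ y = lambda and theta ∧ y = chi.
Checking each element gives: ups.

ups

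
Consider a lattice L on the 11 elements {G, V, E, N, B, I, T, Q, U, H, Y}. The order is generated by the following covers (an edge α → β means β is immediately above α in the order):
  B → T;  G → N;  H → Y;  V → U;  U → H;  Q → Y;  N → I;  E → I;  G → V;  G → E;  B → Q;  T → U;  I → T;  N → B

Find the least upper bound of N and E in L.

Common upper bounds of {N, E}: H, I, T, U, Y.
The least among these is I.

I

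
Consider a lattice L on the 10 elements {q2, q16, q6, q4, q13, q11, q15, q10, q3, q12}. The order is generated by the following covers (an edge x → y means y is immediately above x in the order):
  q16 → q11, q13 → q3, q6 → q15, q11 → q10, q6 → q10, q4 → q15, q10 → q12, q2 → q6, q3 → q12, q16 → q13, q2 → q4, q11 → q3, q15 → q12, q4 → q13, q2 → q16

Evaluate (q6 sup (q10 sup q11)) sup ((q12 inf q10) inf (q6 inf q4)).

q10

q10 ∨ q11 = q10
q6 ∨ q10 = q10
q12 ∧ q10 = q10
q6 ∧ q4 = q2
q10 ∧ q2 = q2
q10 ∨ q2 = q10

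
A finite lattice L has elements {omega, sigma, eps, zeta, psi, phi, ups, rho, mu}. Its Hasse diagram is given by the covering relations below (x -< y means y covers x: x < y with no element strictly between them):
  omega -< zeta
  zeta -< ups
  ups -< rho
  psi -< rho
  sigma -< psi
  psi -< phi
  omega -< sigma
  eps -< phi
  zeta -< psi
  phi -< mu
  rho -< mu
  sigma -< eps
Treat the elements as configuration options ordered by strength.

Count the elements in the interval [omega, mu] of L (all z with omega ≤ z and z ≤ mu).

9

The interval [omega, mu] = {eps, mu, omega, phi, psi, rho, sigma, ups, zeta}, which has 9 elements.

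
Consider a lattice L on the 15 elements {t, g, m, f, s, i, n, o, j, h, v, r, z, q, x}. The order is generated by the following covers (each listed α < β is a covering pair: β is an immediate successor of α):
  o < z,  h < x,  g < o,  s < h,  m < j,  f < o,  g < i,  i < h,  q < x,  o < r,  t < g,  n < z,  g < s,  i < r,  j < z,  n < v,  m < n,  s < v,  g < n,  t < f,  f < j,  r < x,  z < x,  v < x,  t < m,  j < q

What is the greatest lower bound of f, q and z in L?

f

Common lower bounds of {f, q, z}: f, t.
The greatest among these is f.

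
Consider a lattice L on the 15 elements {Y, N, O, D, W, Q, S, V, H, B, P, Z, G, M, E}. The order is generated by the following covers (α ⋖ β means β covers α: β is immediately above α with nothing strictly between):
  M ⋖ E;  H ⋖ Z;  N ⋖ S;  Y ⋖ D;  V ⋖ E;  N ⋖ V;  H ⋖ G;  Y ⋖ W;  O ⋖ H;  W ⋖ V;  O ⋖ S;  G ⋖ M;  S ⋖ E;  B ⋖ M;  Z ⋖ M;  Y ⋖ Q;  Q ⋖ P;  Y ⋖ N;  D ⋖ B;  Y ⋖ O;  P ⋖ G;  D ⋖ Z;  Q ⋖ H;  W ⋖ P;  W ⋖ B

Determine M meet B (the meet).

B

Common lower bounds of {M, B}: B, D, W, Y.
The greatest among these is B.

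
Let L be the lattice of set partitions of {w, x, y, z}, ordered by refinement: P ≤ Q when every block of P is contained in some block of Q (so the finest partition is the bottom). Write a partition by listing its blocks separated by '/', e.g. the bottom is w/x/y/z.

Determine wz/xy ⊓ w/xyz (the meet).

The meet (common refinement) of wz/xy and w/xyz intersects blocks pairwise, giving w/xy/z.

w/xy/z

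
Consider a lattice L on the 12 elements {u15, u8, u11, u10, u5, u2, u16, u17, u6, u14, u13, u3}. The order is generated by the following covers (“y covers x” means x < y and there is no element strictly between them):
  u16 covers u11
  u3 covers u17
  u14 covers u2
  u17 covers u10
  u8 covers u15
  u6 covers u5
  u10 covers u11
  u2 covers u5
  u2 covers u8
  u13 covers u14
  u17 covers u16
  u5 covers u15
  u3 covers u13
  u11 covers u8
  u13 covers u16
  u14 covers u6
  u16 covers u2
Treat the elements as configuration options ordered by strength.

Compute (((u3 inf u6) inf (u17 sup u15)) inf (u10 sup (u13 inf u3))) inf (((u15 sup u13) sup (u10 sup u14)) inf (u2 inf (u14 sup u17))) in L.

u5

u3 ∧ u6 = u6
u17 ∨ u15 = u17
u6 ∧ u17 = u5
u13 ∧ u3 = u13
u10 ∨ u13 = u3
u5 ∧ u3 = u5
u15 ∨ u13 = u13
u10 ∨ u14 = u3
u13 ∨ u3 = u3
u14 ∨ u17 = u3
u2 ∧ u3 = u2
u3 ∧ u2 = u2
u5 ∧ u2 = u5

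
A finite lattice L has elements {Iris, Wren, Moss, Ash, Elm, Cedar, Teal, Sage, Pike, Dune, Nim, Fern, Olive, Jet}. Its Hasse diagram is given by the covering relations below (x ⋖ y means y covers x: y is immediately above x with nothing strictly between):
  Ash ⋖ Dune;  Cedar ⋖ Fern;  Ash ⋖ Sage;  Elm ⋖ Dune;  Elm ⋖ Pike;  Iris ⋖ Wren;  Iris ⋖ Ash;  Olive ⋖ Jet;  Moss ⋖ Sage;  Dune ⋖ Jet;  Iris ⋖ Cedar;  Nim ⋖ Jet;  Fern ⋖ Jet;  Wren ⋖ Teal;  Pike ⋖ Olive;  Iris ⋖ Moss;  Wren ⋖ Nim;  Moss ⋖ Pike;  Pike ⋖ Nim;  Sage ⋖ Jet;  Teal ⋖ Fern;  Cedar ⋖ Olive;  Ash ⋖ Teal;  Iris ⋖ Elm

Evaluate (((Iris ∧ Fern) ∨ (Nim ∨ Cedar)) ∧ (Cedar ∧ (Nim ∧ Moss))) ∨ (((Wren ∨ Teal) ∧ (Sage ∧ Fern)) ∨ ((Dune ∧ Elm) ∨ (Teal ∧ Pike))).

Iris ∧ Fern = Iris
Nim ∨ Cedar = Jet
Iris ∨ Jet = Jet
Nim ∧ Moss = Moss
Cedar ∧ Moss = Iris
Jet ∧ Iris = Iris
Wren ∨ Teal = Teal
Sage ∧ Fern = Ash
Teal ∧ Ash = Ash
Dune ∧ Elm = Elm
Teal ∧ Pike = Iris
Elm ∨ Iris = Elm
Ash ∨ Elm = Dune
Iris ∨ Dune = Dune

Dune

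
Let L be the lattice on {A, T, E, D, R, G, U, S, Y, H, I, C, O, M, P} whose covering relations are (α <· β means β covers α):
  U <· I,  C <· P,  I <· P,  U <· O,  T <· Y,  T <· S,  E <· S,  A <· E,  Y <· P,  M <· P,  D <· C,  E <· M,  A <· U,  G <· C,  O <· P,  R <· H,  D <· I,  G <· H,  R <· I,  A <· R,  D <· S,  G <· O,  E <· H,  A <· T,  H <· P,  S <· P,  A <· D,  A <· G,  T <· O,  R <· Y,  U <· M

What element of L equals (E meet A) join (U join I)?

I

E ∧ A = A
U ∨ I = I
A ∨ I = I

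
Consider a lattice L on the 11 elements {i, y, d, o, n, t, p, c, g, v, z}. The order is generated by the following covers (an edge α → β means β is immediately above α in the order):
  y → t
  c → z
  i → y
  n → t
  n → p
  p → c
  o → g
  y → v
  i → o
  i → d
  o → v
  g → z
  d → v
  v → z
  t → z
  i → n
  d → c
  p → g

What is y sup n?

Common upper bounds of {y, n}: t, z.
The least among these is t.

t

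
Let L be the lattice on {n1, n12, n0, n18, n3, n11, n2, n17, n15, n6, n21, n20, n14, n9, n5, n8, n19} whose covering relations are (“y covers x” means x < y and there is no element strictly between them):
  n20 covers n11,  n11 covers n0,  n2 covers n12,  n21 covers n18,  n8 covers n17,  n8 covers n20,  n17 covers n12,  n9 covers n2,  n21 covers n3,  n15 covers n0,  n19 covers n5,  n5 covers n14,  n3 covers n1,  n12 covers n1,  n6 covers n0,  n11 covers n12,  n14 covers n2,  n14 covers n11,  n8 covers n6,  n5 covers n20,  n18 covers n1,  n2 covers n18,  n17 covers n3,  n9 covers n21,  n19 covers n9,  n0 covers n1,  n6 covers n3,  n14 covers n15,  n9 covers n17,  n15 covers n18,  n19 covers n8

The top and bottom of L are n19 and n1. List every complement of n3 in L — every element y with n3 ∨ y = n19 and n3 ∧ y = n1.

Need y with n3 ∨ y = n19 and n3 ∧ y = n1.
Checking each element gives: n14, n15, n5.

n14, n15, n5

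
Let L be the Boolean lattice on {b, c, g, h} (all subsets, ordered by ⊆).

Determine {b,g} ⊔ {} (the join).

Common upper bounds of {{b,g}, {}}: {b,c,g,h}, {b,c,g}, {b,g,h}, {b,g}.
The least among these is {b,g}.

{b,g}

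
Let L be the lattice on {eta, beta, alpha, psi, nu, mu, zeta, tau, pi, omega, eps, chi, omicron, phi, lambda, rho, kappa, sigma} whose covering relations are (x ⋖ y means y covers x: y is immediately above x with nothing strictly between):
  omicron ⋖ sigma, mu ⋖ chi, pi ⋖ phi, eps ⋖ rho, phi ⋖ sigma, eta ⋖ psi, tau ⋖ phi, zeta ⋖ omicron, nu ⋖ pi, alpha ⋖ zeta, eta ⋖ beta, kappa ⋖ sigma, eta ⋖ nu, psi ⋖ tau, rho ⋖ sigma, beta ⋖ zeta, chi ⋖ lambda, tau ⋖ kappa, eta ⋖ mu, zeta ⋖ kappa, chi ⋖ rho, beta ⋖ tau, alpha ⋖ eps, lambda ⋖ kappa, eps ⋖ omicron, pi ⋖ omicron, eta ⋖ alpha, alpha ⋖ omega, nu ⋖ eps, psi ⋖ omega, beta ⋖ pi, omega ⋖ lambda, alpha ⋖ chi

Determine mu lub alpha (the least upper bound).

chi

Common upper bounds of {mu, alpha}: chi, kappa, lambda, rho, sigma.
The least among these is chi.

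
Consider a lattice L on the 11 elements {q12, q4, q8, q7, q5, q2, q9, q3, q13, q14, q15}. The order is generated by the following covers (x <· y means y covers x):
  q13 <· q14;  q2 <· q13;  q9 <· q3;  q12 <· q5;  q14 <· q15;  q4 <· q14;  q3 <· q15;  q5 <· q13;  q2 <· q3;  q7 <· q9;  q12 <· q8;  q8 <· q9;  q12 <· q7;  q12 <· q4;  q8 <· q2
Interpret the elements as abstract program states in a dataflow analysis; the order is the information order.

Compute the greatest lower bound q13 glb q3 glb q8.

q8

Common lower bounds of {q13, q3, q8}: q12, q8.
The greatest among these is q8.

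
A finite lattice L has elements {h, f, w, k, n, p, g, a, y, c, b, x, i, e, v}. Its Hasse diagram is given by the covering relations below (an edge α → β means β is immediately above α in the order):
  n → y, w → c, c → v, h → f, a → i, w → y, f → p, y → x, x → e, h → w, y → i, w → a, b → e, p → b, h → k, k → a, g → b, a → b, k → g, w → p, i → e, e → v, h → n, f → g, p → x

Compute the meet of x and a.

w

Common lower bounds of {x, a}: h, w.
The greatest among these is w.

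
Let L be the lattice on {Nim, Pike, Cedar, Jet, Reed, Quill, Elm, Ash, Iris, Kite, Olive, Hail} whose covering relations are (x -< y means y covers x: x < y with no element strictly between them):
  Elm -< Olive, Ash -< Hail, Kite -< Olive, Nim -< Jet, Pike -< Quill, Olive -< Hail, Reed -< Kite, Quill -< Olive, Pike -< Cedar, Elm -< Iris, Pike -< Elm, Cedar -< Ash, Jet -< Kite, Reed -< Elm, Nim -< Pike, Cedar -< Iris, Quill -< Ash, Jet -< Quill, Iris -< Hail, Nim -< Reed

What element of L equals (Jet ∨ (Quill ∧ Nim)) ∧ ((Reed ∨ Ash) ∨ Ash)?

Quill ∧ Nim = Nim
Jet ∨ Nim = Jet
Reed ∨ Ash = Hail
Hail ∨ Ash = Hail
Jet ∧ Hail = Jet

Jet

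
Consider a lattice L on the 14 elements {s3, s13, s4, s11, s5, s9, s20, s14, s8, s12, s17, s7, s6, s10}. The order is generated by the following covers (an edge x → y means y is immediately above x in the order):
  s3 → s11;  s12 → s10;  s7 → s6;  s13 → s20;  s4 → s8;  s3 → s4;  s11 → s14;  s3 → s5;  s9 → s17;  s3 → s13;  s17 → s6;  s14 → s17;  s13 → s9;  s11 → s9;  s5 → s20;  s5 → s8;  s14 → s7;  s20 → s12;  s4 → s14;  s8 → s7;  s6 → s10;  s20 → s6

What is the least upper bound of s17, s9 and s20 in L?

s6

Common upper bounds of {s17, s9, s20}: s10, s6.
The least among these is s6.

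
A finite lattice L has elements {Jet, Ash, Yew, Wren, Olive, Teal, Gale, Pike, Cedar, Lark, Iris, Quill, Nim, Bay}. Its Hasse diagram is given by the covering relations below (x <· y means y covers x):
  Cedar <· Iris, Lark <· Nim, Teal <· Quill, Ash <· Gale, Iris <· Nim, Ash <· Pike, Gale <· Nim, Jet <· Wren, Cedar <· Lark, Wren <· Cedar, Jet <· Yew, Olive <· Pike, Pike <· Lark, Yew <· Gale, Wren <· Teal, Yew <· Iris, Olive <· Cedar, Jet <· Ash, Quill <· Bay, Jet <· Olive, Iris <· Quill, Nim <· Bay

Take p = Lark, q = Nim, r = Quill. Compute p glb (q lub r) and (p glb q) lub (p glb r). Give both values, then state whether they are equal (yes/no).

q lub r = Bay, so p glb (q lub r) = Lark glb Bay = Lark.
p glb q = Lark and p glb r = Cedar, so (p glb q) lub (p glb r) = Lark lub Cedar = Lark.
Equal: yes.

Lark; Lark; yes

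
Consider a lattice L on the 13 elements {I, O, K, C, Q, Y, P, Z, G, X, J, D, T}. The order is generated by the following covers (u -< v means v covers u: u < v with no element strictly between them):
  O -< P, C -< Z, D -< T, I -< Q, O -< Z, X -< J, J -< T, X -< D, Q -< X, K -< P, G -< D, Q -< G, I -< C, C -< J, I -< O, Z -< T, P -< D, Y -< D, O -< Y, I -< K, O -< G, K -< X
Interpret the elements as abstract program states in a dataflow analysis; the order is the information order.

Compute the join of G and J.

Common upper bounds of {G, J}: T.
The least among these is T.

T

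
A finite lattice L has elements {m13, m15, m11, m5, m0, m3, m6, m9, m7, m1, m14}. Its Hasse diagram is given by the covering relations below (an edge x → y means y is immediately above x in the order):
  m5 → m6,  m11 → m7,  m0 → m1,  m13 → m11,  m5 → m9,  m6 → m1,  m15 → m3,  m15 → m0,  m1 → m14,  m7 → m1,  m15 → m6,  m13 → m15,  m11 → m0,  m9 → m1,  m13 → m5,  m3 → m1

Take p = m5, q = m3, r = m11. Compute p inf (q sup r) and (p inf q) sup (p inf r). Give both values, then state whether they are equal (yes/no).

q sup r = m1, so p inf (q sup r) = m5 inf m1 = m5.
p inf q = m13 and p inf r = m13, so (p inf q) sup (p inf r) = m13 sup m13 = m13.
Equal: no.

m5; m13; no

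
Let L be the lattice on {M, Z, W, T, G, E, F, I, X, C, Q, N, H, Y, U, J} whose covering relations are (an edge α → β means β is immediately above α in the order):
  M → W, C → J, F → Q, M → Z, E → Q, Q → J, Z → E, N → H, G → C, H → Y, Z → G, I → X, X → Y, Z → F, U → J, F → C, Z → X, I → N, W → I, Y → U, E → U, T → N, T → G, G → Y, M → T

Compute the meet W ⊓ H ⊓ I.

Common lower bounds of {W, H, I}: M, W.
The greatest among these is W.

W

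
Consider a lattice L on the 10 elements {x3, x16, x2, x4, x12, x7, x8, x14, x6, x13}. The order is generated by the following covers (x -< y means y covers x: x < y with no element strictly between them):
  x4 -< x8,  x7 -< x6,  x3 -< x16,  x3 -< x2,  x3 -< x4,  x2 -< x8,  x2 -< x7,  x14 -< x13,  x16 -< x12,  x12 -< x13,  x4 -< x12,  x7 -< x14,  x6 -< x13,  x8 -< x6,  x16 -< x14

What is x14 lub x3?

x14

Common upper bounds of {x14, x3}: x13, x14.
The least among these is x14.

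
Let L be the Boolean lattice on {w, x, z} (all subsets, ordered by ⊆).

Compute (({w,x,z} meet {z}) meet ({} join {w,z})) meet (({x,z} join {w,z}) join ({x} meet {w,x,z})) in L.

{w,x,z} ∧ {z} = {z}
{} ∨ {w,z} = {w,z}
{z} ∧ {w,z} = {z}
{x,z} ∨ {w,z} = {w,x,z}
{x} ∧ {w,x,z} = {x}
{w,x,z} ∨ {x} = {w,x,z}
{z} ∧ {w,x,z} = {z}

{z}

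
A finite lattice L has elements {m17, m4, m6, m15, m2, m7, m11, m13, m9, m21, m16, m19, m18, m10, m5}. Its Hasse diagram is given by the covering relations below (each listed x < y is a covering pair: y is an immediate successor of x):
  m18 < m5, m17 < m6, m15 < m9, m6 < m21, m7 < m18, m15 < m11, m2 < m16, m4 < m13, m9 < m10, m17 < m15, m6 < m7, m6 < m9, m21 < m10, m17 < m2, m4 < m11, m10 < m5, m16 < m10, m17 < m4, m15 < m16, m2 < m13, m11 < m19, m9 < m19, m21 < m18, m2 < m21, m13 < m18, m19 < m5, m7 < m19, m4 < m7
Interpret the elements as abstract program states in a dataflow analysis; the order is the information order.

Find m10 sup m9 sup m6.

m10

Common upper bounds of {m10, m9, m6}: m10, m5.
The least among these is m10.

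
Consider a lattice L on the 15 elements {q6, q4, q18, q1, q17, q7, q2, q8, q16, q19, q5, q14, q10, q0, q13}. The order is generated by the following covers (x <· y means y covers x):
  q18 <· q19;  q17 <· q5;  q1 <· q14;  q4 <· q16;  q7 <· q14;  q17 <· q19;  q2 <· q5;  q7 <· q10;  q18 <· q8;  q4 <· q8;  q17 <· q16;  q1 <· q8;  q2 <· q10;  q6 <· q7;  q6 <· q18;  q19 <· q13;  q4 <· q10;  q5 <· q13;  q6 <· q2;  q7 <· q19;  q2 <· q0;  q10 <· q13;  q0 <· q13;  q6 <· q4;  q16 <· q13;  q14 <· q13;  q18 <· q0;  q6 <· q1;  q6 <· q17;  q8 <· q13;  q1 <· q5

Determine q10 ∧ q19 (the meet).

Common lower bounds of {q10, q19}: q6, q7.
The greatest among these is q7.

q7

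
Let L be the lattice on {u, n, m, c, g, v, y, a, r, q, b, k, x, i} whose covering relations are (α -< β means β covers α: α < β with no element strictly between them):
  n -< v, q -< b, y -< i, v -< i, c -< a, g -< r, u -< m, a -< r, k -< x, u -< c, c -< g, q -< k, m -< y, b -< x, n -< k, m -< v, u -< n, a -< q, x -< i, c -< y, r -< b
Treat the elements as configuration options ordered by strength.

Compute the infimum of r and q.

a

Common lower bounds of {r, q}: a, c, u.
The greatest among these is a.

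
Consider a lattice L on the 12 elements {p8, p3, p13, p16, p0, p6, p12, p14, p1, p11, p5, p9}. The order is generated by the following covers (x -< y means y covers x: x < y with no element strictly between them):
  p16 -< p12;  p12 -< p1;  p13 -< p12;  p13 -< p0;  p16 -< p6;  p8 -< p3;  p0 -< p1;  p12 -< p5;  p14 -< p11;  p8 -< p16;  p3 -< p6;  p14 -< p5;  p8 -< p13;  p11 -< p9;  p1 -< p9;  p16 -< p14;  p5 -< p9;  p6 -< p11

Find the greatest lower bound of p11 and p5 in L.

p14

Common lower bounds of {p11, p5}: p14, p16, p8.
The greatest among these is p14.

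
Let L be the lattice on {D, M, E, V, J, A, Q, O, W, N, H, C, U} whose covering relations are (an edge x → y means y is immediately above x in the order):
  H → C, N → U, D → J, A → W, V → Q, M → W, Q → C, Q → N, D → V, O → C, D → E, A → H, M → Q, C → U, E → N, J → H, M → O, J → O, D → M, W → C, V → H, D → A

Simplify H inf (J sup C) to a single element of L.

J ∨ C = C
H ∧ C = H

H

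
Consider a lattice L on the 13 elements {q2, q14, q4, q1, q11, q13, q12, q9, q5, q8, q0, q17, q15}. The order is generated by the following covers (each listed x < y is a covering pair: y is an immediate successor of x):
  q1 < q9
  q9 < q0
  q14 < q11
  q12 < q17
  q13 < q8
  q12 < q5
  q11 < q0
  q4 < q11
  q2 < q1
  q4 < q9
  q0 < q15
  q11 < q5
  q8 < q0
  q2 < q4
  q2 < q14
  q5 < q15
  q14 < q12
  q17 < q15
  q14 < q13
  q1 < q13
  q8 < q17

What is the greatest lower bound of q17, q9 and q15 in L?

Common lower bounds of {q17, q9, q15}: q1, q2.
The greatest among these is q1.

q1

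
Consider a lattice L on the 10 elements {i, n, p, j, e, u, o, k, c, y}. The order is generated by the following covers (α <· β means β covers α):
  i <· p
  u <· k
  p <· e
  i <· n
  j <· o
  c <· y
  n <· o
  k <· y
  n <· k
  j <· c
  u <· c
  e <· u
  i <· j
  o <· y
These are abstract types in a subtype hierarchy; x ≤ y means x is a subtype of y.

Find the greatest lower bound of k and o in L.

n

Common lower bounds of {k, o}: i, n.
The greatest among these is n.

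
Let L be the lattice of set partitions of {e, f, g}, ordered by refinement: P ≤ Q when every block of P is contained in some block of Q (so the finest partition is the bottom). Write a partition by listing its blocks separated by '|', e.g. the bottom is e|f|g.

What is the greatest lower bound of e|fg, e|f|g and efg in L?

e|f|g

The meet (common refinement) of e|fg, e|f|g, efg intersects blocks pairwise, giving e|f|g.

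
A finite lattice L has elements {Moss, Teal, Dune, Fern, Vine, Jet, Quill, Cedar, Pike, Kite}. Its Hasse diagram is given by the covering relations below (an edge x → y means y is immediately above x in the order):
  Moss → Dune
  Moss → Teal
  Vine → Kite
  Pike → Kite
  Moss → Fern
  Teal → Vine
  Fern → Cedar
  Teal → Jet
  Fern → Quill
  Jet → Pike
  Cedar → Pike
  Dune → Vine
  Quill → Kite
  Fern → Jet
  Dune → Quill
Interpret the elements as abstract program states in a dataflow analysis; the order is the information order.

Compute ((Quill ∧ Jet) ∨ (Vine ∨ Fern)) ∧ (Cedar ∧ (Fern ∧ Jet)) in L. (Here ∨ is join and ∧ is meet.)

Fern

Quill ∧ Jet = Fern
Vine ∨ Fern = Kite
Fern ∨ Kite = Kite
Fern ∧ Jet = Fern
Cedar ∧ Fern = Fern
Kite ∧ Fern = Fern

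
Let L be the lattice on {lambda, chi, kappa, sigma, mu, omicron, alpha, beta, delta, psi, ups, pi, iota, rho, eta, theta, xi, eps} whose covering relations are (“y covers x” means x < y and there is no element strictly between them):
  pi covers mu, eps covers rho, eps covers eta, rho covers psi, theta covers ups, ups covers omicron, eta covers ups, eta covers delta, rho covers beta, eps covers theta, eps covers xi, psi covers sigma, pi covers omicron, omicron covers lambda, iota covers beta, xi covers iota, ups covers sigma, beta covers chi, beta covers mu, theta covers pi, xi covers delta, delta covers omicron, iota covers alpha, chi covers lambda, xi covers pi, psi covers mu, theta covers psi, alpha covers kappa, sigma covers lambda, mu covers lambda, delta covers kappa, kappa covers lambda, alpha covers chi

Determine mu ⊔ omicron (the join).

pi

Common upper bounds of {mu, omicron}: eps, pi, theta, xi.
The least among these is pi.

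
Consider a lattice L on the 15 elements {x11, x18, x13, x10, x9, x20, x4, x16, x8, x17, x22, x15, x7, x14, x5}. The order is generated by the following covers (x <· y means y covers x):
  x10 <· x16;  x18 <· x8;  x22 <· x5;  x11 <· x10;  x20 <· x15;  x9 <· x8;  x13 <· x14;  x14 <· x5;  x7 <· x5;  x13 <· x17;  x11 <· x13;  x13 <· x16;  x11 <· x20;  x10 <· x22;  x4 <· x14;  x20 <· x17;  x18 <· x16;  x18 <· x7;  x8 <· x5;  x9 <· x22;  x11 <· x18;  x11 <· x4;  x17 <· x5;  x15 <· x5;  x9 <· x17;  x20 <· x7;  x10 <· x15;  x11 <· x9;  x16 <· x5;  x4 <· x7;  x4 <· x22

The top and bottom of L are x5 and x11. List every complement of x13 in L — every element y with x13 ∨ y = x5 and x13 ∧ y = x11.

Need y with x13 ∨ y = x5 and x13 ∧ y = x11.
Checking each element gives: x15, x22, x7, x8.

x15, x22, x7, x8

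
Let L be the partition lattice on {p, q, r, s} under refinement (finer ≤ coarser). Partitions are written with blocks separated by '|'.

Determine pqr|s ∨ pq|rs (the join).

Common upper bounds of {pqr|s, pq|rs}: pqrs.
The least among these is pqrs.

pqrs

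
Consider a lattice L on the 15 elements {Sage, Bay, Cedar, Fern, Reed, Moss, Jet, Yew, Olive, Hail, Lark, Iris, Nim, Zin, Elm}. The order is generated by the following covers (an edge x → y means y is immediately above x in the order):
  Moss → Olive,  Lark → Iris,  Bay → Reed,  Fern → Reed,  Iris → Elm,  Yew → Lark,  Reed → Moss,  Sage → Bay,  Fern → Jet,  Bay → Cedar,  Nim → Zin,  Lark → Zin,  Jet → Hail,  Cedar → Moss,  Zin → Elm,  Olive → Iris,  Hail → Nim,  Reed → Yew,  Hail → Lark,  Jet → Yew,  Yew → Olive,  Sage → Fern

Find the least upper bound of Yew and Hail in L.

Common upper bounds of {Yew, Hail}: Elm, Iris, Lark, Zin.
The least among these is Lark.

Lark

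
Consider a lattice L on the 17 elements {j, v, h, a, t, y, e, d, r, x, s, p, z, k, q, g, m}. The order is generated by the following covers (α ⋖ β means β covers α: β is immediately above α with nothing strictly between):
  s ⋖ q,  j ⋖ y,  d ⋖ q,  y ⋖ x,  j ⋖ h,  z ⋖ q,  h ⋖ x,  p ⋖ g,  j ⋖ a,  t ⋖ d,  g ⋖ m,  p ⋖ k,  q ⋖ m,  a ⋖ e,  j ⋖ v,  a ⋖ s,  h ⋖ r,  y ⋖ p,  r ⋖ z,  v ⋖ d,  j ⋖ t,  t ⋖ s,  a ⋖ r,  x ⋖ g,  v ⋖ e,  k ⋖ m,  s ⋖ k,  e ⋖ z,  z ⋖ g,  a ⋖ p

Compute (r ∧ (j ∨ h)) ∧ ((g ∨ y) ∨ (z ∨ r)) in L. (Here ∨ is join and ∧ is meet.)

h

j ∨ h = h
r ∧ h = h
g ∨ y = g
z ∨ r = z
g ∨ z = g
h ∧ g = h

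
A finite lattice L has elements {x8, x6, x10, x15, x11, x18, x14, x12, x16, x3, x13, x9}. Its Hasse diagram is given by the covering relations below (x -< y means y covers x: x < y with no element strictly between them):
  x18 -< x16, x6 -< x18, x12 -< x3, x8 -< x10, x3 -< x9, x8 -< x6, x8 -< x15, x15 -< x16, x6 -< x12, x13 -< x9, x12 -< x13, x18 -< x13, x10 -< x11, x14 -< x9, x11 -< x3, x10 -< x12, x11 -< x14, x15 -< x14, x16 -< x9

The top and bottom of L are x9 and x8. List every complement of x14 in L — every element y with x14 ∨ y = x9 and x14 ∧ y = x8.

x18, x6

Need y with x14 ∨ y = x9 and x14 ∧ y = x8.
Checking each element gives: x18, x6.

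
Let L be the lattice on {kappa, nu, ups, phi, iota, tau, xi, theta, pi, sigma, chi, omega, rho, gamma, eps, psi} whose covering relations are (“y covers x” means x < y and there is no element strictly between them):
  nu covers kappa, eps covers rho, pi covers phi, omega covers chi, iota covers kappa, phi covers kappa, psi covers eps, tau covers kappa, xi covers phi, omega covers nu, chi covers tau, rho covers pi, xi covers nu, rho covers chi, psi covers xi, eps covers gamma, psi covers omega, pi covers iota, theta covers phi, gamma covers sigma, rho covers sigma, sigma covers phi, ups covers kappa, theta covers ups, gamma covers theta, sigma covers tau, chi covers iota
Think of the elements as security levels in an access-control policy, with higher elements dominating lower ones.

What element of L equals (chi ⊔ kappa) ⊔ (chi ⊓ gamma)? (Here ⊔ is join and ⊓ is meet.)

chi

chi ∨ kappa = chi
chi ∧ gamma = tau
chi ∨ tau = chi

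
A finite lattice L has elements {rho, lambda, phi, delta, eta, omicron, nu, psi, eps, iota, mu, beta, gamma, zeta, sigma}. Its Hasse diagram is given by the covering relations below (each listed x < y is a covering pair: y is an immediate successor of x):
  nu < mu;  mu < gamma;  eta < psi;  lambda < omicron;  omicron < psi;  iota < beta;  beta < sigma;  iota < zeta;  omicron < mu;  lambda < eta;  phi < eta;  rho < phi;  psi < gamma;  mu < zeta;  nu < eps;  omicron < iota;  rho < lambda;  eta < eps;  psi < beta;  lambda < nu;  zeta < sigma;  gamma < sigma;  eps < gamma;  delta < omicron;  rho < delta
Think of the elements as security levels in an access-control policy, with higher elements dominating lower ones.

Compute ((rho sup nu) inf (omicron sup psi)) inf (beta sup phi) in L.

lambda

rho ∨ nu = nu
omicron ∨ psi = psi
nu ∧ psi = lambda
beta ∨ phi = beta
lambda ∧ beta = lambda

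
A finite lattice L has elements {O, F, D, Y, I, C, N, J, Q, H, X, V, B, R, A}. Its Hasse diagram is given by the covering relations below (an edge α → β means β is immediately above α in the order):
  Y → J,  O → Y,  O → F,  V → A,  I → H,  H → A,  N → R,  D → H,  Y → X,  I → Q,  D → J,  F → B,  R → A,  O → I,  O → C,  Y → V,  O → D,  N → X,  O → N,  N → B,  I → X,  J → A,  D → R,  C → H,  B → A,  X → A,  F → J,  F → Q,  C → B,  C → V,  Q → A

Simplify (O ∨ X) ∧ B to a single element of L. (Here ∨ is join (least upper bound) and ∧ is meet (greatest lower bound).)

O ∨ X = X
X ∧ B = N

N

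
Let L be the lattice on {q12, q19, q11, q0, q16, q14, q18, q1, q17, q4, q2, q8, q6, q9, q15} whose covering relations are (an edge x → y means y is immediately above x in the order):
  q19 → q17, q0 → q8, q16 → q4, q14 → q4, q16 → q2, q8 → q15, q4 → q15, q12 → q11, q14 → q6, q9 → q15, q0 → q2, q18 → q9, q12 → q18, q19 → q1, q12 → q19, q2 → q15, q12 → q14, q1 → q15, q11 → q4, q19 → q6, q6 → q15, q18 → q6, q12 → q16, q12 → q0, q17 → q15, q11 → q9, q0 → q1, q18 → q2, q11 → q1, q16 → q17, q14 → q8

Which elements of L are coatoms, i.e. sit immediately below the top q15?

The coatoms are exactly the elements covered by q15: q1, q17, q2, q4, q6, q8, q9.

q1, q17, q2, q4, q6, q8, q9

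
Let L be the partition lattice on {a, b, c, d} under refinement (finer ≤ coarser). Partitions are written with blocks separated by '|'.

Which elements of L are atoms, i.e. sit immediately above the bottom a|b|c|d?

The atoms are exactly the elements that cover a|b|c|d: ab|c|d, ac|b|d, ad|b|c, a|bc|d, a|bd|c, a|b|cd.

ab|c|d, ac|b|d, ad|b|c, a|bc|d, a|bd|c, a|b|cd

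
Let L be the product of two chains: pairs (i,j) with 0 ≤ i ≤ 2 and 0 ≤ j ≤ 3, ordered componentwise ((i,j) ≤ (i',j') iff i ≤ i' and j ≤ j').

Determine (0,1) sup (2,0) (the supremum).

(2,1)

In a product of chains, the join is componentwise max, giving (2,1).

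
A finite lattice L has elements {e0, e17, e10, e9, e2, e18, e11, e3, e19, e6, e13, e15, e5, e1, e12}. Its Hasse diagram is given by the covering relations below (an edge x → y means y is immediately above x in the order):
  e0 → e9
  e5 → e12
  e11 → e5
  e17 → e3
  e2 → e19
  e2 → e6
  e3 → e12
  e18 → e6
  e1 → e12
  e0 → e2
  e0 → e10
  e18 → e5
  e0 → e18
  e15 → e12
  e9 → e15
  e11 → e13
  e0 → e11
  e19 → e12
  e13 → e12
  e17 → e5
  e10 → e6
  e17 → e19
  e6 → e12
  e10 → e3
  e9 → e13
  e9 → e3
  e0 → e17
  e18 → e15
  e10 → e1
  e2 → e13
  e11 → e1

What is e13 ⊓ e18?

Common lower bounds of {e13, e18}: e0.
The greatest among these is e0.

e0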